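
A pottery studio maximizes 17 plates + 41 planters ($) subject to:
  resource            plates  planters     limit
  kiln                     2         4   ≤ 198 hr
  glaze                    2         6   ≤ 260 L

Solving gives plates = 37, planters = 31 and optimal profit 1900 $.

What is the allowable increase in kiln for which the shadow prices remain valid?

Binding constraints: kiln, glaze. The basis is B = [[2,4],[2,6]] with det 4.
Per unit increase in kiln, x* moves by d = (1.5, -0.5).
The basis stays optimal until planters reaches 0; allowable increase = 62 hr.

62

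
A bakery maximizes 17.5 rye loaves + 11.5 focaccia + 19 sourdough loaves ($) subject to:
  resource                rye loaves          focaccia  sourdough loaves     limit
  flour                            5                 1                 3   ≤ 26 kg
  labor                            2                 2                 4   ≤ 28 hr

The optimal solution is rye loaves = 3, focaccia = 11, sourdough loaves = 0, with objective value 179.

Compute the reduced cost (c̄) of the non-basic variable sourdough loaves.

-5.5

Both flour and labor are binding at x*.
From A_Bᵀ y = c: 5·y_flour + 2·y_labor = 17.5; 1·y_flour + 2·y_labor = 11.5.
This yields shadow prices y_flour = 1.5, y_labor = 5.
Reduced cost of sourdough loaves: c₃ − yᵀa₃ = 19 − (1.5·3 + 5·4) = 19 − 24.5 = -5.5.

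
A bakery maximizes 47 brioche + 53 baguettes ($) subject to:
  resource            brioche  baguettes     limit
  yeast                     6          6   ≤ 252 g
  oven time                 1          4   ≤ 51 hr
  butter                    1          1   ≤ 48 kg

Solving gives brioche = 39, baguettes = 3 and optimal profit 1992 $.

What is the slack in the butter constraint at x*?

6

butter used = 1·39 + 1·3 = 42; slack = 48 − 42 = 6.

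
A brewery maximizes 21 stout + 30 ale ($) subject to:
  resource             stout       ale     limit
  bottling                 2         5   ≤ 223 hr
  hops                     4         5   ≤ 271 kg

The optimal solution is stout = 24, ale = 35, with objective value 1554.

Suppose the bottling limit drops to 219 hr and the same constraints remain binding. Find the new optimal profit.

1548

Check each constraint at x*: bottling 223/223 (tight); hops 271/271 (tight).
The binding rows give the dual system: 2·y_bottling + 4·y_hops = 21 and 5·y_bottling + 5·y_hops = 30.
Solving: y_bottling = 1.5, y_hops = 4.5.
Δz = y_bottling·Δb = 1.5 × (-4) = -6, so new z* = 1554 − 6 = 1548.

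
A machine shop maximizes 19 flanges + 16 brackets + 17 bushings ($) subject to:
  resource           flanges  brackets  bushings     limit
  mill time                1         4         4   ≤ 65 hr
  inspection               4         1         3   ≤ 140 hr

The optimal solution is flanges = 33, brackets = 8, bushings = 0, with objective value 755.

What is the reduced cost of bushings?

-7

At the optimum: mill time uses 65 of 65 (binding); inspection uses 140 of 140 (binding).
The binding rows give the dual system: 1·y_mill time + 4·y_inspection = 19 and 4·y_mill time + 1·y_inspection = 16.
This yields shadow prices y_mill time = 3, y_inspection = 4.
Reduced cost of bushings: c₃ − yᵀa₃ = 17 − (3·4 + 4·3) = 17 − 24 = -7.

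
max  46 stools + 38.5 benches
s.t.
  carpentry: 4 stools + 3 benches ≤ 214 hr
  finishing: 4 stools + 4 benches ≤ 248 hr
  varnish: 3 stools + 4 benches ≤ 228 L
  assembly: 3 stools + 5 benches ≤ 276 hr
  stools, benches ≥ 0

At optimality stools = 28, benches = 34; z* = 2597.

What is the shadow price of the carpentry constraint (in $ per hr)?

At the optimum: carpentry uses 214 of 214 (binding); finishing uses 248 of 248 (binding); varnish uses 220 of 228 (slack = 8); assembly uses 254 of 276 (slack = 22).
Slack constraints have shadow price 0 (complementary slackness).
From A_Bᵀ y = c: 4·y_carpentry + 4·y_finishing = 46; 3·y_carpentry + 4·y_finishing = 38.5.
→ y_carpentry = 7.5 and y_finishing = 4.
Shadow price of carpentry = 7.5.

7.5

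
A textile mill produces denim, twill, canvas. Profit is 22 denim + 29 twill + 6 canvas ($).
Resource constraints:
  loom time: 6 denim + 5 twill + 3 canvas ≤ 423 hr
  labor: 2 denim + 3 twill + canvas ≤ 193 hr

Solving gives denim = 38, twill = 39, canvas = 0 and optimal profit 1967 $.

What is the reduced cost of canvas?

Check each constraint at x*: loom time 423/423 (tight); labor 193/193 (tight).
Dual feasibility on the basic columns requires 6·y_loom time + 2·y_labor = 22, 5·y_loom time + 3·y_labor = 29.
This yields shadow prices y_loom time = 1, y_labor = 8.
Reduced cost of canvas: c₃ − yᵀa₃ = 6 − (1·3 + 8·1) = 6 − 11 = -5.

-5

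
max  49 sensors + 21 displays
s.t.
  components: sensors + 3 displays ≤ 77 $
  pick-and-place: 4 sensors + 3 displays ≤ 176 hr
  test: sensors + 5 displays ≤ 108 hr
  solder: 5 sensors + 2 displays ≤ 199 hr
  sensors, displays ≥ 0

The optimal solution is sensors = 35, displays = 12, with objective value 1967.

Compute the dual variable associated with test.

At the optimum: components uses 71 of 77 (slack = 6); pick-and-place uses 176 of 176 (binding); test uses 95 of 108 (slack = 13); solder uses 199 of 199 (binding).
Slack constraints have shadow price 0 (complementary slackness).
From A_Bᵀ y = c: 4·y_pick-and-place + 5·y_solder = 49; 3·y_pick-and-place + 2·y_solder = 21.
This yields shadow prices y_pick-and-place = 1, y_solder = 9.
Shadow price of test = 0.

0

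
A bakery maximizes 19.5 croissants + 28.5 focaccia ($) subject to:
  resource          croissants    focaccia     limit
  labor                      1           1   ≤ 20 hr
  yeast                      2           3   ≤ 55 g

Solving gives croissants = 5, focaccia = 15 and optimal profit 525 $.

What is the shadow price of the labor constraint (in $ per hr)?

At the optimum: labor uses 20 of 20 (binding); yeast uses 55 of 55 (binding).
From A_Bᵀ y = c: 1·y_labor + 2·y_yeast = 19.5; 1·y_labor + 3·y_yeast = 28.5.
→ y_labor = 1.5 and y_yeast = 9.
Shadow price of labor = 1.5.

1.5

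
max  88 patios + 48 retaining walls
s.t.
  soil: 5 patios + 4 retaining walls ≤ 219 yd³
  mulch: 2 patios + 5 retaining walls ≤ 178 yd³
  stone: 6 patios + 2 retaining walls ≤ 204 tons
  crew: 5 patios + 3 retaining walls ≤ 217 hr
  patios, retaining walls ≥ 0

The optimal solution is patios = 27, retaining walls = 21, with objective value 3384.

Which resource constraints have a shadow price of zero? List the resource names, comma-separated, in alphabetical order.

crew, mulch

soil: 219/219 (binding)
mulch: 159/178 (slack 19)
stone: 204/204 (binding)
crew: 198/217 (slack 19)
By complementary slackness, a constraint with positive slack has shadow price 0 → crew, mulch.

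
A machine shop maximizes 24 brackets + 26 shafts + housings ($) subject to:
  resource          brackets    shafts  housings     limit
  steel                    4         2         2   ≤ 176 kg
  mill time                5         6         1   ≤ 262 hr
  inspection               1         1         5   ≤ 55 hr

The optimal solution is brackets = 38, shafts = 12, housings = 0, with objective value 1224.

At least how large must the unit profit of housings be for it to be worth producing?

6

At the optimum: steel uses 176 of 176 (binding); mill time uses 262 of 262 (binding); inspection uses 50 of 55 (slack = 5).
Since inspection is not tight, its dual is 0.
From A_Bᵀ y = c: 4·y_steel + 5·y_mill time = 24; 2·y_steel + 6·y_mill time = 26.
→ y_steel = 1 and y_mill time = 4.
housings enters the basis when its profit ≥ yᵀa₃ = 1·2 + 4·1 = 6.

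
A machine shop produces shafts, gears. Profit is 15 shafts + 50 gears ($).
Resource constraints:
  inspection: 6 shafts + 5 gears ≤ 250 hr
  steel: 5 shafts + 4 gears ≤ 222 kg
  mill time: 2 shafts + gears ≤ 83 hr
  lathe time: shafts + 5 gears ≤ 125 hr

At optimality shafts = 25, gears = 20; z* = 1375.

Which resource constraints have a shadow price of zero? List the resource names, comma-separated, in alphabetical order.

inspection: 250/250 (binding)
steel: 205/222 (slack 17)
mill time: 70/83 (slack 13)
lathe time: 125/125 (binding)
By complementary slackness, a constraint with positive slack has shadow price 0 → mill time, steel.

mill time, steel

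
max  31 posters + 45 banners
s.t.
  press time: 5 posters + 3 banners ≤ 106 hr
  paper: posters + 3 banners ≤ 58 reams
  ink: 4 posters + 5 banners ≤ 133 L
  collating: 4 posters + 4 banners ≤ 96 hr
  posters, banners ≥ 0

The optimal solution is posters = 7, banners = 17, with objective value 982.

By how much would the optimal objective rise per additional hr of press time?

Binding: paper and collating. Non-binding: press time (20 unused), ink (20 unused).
By complementary slackness, y = 0 for the non-binding constraints.
From A_Bᵀ y = c: 1·y_paper + 4·y_collating = 31; 3·y_paper + 4·y_collating = 45.
This yields shadow prices y_paper = 7, y_collating = 6.
Shadow price of press time = 0.

0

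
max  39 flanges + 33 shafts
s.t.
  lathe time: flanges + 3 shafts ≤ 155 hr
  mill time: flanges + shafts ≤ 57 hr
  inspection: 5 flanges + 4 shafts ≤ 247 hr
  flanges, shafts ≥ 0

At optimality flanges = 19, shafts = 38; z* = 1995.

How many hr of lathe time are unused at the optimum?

22

lathe time used = 1·19 + 3·38 = 133; slack = 155 − 133 = 22.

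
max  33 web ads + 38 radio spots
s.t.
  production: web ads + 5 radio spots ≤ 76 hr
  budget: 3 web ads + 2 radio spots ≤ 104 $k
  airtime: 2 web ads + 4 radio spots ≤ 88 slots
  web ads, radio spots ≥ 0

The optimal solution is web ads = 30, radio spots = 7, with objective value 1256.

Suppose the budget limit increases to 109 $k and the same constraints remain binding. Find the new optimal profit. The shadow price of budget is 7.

1291

Δb = 5, so new z* = 1256 + (7)·(5) = 1256 + 35 = 1291.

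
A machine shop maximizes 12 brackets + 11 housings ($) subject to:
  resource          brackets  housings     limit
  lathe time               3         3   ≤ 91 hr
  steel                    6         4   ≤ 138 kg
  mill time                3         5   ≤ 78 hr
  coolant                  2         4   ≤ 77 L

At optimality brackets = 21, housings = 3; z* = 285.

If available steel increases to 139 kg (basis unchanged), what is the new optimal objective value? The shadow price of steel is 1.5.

Δb = 1, so new z* = 285 + (1.5)·(1) = 285 + 1.5 = 286.5.

286.5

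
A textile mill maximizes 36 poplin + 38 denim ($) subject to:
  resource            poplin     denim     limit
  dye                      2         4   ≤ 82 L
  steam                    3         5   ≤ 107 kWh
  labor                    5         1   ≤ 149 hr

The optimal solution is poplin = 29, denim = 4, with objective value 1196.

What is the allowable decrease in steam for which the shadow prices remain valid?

Binding constraints: steam, labor. The basis is B = [[3,5],[5,1]] with det -22.
Per unit decrease in steam, x* moves by d = (0.0455, -0.2273).
The basis stays optimal until denim reaches 0; allowable decrease = 17.6 kWh.

17.6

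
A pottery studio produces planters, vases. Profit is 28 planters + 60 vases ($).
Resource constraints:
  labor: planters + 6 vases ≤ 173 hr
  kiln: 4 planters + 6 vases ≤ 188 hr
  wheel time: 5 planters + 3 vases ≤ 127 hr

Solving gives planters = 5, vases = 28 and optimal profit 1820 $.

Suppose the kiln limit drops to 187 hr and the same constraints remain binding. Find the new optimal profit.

1814

Binding: labor and kiln. Non-binding: wheel time (18 unused).
Slack constraints have shadow price 0 (complementary slackness).
From A_Bᵀ y = c: 1·y_labor + 4·y_kiln = 28; 6·y_labor + 6·y_kiln = 60.
→ y_labor = 4 and y_kiln = 6.
Δz = y_kiln·Δb = 6 × (-1) = -6, so new z* = 1820 − 6 = 1814.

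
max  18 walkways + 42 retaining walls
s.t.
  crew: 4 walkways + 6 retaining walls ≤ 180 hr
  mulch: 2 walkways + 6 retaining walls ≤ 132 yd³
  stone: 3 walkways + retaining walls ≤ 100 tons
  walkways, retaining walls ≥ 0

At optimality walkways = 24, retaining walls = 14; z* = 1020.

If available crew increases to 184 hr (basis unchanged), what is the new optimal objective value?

Check each constraint at x*: crew 180/180 (tight); mulch 132/132 (tight); stone 86/100 (slack 14).
Since stone is not tight, its dual is 0.
The binding rows give the dual system: 4·y_crew + 2·y_mulch = 18 and 6·y_crew + 6·y_mulch = 42.
→ y_crew = 2 and y_mulch = 5.
Δz = y_crew·Δb = 2 × (4) = 8, so new z* = 1020 + 8 = 1028.

1028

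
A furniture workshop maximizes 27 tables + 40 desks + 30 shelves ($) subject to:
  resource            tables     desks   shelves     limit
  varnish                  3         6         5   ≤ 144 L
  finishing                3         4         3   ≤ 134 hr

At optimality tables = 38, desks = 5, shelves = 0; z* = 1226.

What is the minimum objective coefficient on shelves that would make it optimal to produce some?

31

Check each constraint at x*: varnish 144/144 (tight); finishing 134/134 (tight).
From A_Bᵀ y = c: 3·y_varnish + 3·y_finishing = 27; 6·y_varnish + 4·y_finishing = 40.
→ y_varnish = 2 and y_finishing = 7.
shelves enters the basis when its profit ≥ yᵀa₃ = 2·5 + 7·3 = 31.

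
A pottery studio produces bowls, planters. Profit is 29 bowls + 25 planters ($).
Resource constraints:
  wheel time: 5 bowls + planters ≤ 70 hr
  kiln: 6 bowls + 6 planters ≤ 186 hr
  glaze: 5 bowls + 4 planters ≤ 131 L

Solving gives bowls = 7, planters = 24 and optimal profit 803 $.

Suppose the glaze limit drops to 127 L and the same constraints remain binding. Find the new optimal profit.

787

At the optimum: wheel time uses 59 of 70 (slack = 11); kiln uses 186 of 186 (binding); glaze uses 131 of 131 (binding).
Since wheel time is not tight, its dual is 0.
From A_Bᵀ y = c: 6·y_kiln + 5·y_glaze = 29; 6·y_kiln + 4·y_glaze = 25.
This yields shadow prices y_kiln = 1.5, y_glaze = 4.
Δz = y_glaze·Δb = 4 × (-4) = -16, so new z* = 803 − 16 = 787.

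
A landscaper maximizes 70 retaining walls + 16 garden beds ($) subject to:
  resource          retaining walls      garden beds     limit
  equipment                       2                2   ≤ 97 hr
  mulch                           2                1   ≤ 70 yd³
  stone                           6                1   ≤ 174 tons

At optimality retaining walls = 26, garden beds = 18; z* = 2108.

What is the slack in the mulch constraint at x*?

mulch used = 2·26 + 1·18 = 70; slack = 70 − 70 = 0.

0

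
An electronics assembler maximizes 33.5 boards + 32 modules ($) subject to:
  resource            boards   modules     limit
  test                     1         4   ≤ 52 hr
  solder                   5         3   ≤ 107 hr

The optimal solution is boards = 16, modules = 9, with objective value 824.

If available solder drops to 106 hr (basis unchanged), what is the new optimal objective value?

818

Check each constraint at x*: test 52/52 (tight); solder 107/107 (tight).
Dual feasibility on the basic columns requires 1·y_test + 5·y_solder = 33.5, 4·y_test + 3·y_solder = 32.
Solving: y_test = 3.5, y_solder = 6.
Δz = y_solder·Δb = 6 × (-1) = -6, so new z* = 824 − 6 = 818.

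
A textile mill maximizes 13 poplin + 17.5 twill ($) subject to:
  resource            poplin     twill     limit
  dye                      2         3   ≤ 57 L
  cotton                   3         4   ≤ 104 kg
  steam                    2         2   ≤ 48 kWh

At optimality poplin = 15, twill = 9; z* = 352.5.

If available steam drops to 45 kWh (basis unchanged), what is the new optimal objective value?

Binding: dye and steam. Non-binding: cotton (23 unused).
Since cotton is not tight, its dual is 0.
The binding rows give the dual system: 2·y_dye + 2·y_steam = 13 and 3·y_dye + 2·y_steam = 17.5.
Solving: y_dye = 4.5, y_steam = 2.
Δz = y_steam·Δb = 2 × (-3) = -6, so new z* = 352.5 − 6 = 346.5.

346.5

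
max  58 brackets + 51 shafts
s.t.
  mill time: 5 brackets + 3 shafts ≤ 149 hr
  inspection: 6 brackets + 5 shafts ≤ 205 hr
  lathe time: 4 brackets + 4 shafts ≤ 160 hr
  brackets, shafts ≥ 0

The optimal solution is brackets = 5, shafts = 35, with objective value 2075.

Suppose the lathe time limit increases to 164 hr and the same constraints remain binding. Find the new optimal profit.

At the optimum: mill time uses 130 of 149 (slack = 19); inspection uses 205 of 205 (binding); lathe time uses 160 of 160 (binding).
By complementary slackness, y = 0 for the non-binding constraint.
From A_Bᵀ y = c: 6·y_inspection + 4·y_lathe time = 58; 5·y_inspection + 4·y_lathe time = 51.
Solving: y_inspection = 7, y_lathe time = 4.
Δz = y_lathe time·Δb = 4 × (4) = 16, so new z* = 2075 + 16 = 2091.

2091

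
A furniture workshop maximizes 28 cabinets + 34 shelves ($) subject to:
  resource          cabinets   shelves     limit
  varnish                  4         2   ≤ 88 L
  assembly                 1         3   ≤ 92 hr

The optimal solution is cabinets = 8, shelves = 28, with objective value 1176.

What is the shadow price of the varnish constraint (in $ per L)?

Check each constraint at x*: varnish 88/88 (tight); assembly 92/92 (tight).
The binding rows give the dual system: 4·y_varnish + 1·y_assembly = 28 and 2·y_varnish + 3·y_assembly = 34.
This yields shadow prices y_varnish = 5, y_assembly = 8.
Shadow price of varnish = 5.

5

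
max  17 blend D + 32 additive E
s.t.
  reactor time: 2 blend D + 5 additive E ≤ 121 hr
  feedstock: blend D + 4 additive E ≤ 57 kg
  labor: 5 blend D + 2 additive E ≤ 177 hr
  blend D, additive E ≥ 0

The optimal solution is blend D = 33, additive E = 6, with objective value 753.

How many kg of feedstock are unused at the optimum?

0

feedstock used = 1·33 + 4·6 = 57; slack = 57 − 57 = 0.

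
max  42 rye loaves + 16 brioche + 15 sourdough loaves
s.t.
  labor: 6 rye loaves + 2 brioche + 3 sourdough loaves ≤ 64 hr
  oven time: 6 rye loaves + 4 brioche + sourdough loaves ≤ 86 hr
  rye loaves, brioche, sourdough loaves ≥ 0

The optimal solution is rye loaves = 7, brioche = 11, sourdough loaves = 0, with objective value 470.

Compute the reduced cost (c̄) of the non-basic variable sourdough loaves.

-4

Check each constraint at x*: labor 64/64 (tight); oven time 86/86 (tight).
From A_Bᵀ y = c: 6·y_labor + 6·y_oven time = 42; 2·y_labor + 4·y_oven time = 16.
Solving: y_labor = 6, y_oven time = 1.
Reduced cost of sourdough loaves: c₃ − yᵀa₃ = 15 − (6·3 + 1·1) = 15 − 19 = -4.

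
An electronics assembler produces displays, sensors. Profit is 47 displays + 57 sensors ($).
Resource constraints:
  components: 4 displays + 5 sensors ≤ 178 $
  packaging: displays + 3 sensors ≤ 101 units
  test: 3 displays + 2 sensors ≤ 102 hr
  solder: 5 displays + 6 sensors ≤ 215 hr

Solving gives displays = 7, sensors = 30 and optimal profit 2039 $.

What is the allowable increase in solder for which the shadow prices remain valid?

3

Binding constraints: components, solder. The basis is B = [[4,5],[5,6]] with det -1.
Per unit increase in solder, x* moves by d = (5, -4).
The basis stays optimal until test becomes binding; allowable increase = 3 hr.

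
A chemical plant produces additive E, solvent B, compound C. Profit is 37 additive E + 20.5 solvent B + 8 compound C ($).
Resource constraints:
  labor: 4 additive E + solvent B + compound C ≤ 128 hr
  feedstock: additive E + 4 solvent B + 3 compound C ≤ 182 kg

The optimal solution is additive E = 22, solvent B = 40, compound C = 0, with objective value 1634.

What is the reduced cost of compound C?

-9.5

Both labor and feedstock are binding at x*.
The binding rows give the dual system: 4·y_labor + 1·y_feedstock = 37 and 1·y_labor + 4·y_feedstock = 20.5.
This yields shadow prices y_labor = 8.5, y_feedstock = 3.
Reduced cost of compound C: c₃ − yᵀa₃ = 8 − (8.5·1 + 3·3) = 8 − 17.5 = -9.5.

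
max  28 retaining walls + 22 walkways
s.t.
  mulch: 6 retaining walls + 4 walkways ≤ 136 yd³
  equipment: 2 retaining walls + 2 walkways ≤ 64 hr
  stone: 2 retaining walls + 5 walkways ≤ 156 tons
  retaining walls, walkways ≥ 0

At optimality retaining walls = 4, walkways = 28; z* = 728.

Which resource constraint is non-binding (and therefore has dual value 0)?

mulch: 136/136 (binding)
equipment: 64/64 (binding)
stone: 148/156 (slack 8)
By complementary slackness, a constraint with positive slack has shadow price 0 → stone.

stone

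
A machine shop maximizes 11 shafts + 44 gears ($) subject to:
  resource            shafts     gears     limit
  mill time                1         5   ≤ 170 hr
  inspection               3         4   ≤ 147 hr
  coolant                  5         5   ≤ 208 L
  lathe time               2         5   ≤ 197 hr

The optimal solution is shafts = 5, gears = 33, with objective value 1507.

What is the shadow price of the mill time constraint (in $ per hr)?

8

Check each constraint at x*: mill time 170/170 (tight); inspection 147/147 (tight); coolant 190/208 (slack 18); lathe time 175/197 (slack 22).
By complementary slackness, y = 0 for the non-binding constraints.
Dual feasibility on the basic columns requires 1·y_mill time + 3·y_inspection = 11, 5·y_mill time + 4·y_inspection = 44.
→ y_mill time = 8 and y_inspection = 1.
Shadow price of mill time = 8.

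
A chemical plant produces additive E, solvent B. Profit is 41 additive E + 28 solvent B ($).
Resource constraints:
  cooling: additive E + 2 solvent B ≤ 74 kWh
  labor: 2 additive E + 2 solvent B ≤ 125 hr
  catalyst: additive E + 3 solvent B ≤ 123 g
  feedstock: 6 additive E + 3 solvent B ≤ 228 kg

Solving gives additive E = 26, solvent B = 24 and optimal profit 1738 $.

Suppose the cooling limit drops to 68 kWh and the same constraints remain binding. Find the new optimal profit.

1708

Binding: cooling and feedstock. Non-binding: labor (25 unused), catalyst (25 unused).
Slack constraints have shadow price 0 (complementary slackness).
The binding rows give the dual system: 1·y_cooling + 6·y_feedstock = 41 and 2·y_cooling + 3·y_feedstock = 28.
Solving: y_cooling = 5, y_feedstock = 6.
Δz = y_cooling·Δb = 5 × (-6) = -30, so new z* = 1738 − 30 = 1708.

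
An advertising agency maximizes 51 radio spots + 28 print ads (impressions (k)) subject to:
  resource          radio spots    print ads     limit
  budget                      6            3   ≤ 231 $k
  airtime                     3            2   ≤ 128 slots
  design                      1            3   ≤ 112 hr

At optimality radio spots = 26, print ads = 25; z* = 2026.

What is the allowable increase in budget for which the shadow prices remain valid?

Binding constraints: budget, airtime. The basis is B = [[6,3],[3,2]] with det 3.
Per unit increase in budget, x* moves by d = (0.6667, -1).
The basis stays optimal until print ads reaches 0; allowable increase = 25 $k.

25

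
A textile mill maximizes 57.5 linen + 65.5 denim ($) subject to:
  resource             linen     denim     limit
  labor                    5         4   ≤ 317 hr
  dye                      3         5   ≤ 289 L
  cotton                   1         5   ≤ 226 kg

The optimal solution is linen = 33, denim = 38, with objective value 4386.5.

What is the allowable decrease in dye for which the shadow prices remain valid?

Binding constraints: labor, dye. The basis is B = [[5,4],[3,5]] with det 13.
Per unit decrease in dye, x* moves by d = (0.3077, -0.3846).
The basis stays optimal until denim reaches 0; allowable decrease = 98.8 L.

98.8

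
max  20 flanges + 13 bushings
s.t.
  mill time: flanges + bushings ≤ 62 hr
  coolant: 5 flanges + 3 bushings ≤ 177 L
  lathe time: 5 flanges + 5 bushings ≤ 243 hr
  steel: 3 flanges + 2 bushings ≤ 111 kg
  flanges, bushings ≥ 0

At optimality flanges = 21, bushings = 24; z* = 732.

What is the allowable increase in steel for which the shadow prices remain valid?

1.8

Binding constraints: coolant, steel. The basis is B = [[5,3],[3,2]] with det 1.
Per unit increase in steel, x* moves by d = (-3, 5).
The basis stays optimal until lathe time becomes binding; allowable increase = 1.8 kg.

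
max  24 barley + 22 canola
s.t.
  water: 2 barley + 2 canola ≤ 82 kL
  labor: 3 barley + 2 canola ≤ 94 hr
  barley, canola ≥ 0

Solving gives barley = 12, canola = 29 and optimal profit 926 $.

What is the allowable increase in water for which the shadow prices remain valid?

Binding constraints: water, labor. The basis is B = [[2,2],[3,2]] with det -2.
Per unit increase in water, x* moves by d = (-1, 1.5).
The basis stays optimal until barley reaches 0; allowable increase = 12 kL.

12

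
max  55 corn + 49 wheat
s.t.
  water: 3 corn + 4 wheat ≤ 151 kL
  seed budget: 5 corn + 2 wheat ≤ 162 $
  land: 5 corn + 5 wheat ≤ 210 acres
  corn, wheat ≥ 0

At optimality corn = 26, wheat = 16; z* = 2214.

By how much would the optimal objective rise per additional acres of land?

At the optimum: water uses 142 of 151 (slack = 9); seed budget uses 162 of 162 (binding); land uses 210 of 210 (binding).
Since water is not tight, its dual is 0.
The binding rows give the dual system: 5·y_seed budget + 5·y_land = 55 and 2·y_seed budget + 5·y_land = 49.
Solving: y_seed budget = 2, y_land = 9.
Shadow price of land = 9.

9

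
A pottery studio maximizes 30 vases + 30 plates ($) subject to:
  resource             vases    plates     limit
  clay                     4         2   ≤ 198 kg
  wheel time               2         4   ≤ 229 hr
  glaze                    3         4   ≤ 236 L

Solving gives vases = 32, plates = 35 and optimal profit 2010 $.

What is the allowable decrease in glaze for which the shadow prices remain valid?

Binding constraints: clay, glaze. The basis is B = [[4,2],[3,4]] with det 10.
Per unit decrease in glaze, x* moves by d = (0.2, -0.4).
The basis stays optimal until plates reaches 0; allowable decrease = 87.5 L.

87.5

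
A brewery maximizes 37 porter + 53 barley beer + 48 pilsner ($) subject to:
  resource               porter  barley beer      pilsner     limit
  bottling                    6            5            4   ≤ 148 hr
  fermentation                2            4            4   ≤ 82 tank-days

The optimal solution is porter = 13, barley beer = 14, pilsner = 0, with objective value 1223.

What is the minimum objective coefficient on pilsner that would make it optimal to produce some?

50

Check each constraint at x*: bottling 148/148 (tight); fermentation 82/82 (tight).
From A_Bᵀ y = c: 6·y_bottling + 2·y_fermentation = 37; 5·y_bottling + 4·y_fermentation = 53.
Solving: y_bottling = 3, y_fermentation = 9.5.
pilsner enters the basis when its profit ≥ yᵀa₃ = 3·4 + 9.5·4 = 50.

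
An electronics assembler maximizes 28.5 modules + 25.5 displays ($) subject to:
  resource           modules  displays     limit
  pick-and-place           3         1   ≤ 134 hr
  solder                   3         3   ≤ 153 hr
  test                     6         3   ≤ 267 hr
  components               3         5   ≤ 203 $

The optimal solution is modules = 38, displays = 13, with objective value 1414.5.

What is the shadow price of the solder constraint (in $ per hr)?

7.5

At the optimum: pick-and-place uses 127 of 134 (slack = 7); solder uses 153 of 153 (binding); test uses 267 of 267 (binding); components uses 179 of 203 (slack = 24).
Since pick-and-place, components are not tight, their duals are 0.
Dual feasibility on the basic columns requires 3·y_solder + 6·y_test = 28.5, 3·y_solder + 3·y_test = 25.5.
This yields shadow prices y_solder = 7.5, y_test = 1.
Shadow price of solder = 7.5.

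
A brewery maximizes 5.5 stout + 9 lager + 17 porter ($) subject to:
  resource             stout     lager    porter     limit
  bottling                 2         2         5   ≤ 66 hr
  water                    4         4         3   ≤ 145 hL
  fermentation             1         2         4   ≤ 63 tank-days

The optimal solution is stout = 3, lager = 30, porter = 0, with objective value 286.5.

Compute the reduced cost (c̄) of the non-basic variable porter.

-2

At the optimum: bottling uses 66 of 66 (binding); water uses 132 of 145 (slack = 13); fermentation uses 63 of 63 (binding).
By complementary slackness, y = 0 for the non-binding constraint.
The binding rows give the dual system: 2·y_bottling + 1·y_fermentation = 5.5 and 2·y_bottling + 2·y_fermentation = 9.
Solving: y_bottling = 1, y_fermentation = 3.5.
Reduced cost of porter: c₃ − yᵀa₃ = 17 − (1·5 + 3.5·4) = 17 − 19 = -2.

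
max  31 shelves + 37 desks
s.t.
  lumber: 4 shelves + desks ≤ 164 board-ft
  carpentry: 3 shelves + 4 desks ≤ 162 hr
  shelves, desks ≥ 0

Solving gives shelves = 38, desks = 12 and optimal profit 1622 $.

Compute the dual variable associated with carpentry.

9

Check each constraint at x*: lumber 164/164 (tight); carpentry 162/162 (tight).
From A_Bᵀ y = c: 4·y_lumber + 3·y_carpentry = 31; 1·y_lumber + 4·y_carpentry = 37.
→ y_lumber = 1 and y_carpentry = 9.
Shadow price of carpentry = 9.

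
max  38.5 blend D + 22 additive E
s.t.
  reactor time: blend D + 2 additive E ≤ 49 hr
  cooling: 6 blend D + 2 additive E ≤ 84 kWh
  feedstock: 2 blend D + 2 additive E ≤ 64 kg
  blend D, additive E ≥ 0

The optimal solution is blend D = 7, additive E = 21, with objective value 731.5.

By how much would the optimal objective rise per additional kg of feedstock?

0

At the optimum: reactor time uses 49 of 49 (binding); cooling uses 84 of 84 (binding); feedstock uses 56 of 64 (slack = 8).
Since feedstock is not tight, its dual is 0.
Dual feasibility on the basic columns requires 1·y_reactor time + 6·y_cooling = 38.5, 2·y_reactor time + 2·y_cooling = 22.
Solving: y_reactor time = 5.5, y_cooling = 5.5.
Shadow price of feedstock = 0.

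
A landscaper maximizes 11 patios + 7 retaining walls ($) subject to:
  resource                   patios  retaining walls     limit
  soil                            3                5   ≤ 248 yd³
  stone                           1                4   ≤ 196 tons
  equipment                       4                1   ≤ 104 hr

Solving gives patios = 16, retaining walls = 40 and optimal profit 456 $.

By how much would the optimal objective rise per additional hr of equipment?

At the optimum: soil uses 248 of 248 (binding); stone uses 176 of 196 (slack = 20); equipment uses 104 of 104 (binding).
By complementary slackness, y = 0 for the non-binding constraint.
Dual feasibility on the basic columns requires 3·y_soil + 4·y_equipment = 11, 5·y_soil + 1·y_equipment = 7.
This yields shadow prices y_soil = 1, y_equipment = 2.
Shadow price of equipment = 2.

2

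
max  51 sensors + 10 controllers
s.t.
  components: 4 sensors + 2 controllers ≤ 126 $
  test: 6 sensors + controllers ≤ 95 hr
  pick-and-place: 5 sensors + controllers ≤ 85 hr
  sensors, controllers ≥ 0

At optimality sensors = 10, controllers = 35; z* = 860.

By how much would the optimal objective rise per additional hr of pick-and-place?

9

Binding: test and pick-and-place. Non-binding: components (16 unused).
By complementary slackness, y = 0 for the non-binding constraint.
The binding rows give the dual system: 6·y_test + 5·y_pick-and-place = 51 and 1·y_test + 1·y_pick-and-place = 10.
This yields shadow prices y_test = 1, y_pick-and-place = 9.
Shadow price of pick-and-place = 9.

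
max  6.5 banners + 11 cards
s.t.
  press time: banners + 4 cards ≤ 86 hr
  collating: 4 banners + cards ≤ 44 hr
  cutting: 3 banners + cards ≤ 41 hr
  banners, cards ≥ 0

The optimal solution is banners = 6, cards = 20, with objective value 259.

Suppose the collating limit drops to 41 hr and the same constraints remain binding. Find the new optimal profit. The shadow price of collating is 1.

256

Δb = -3, so new z* = 259 + (1)·(-3) = 259 − 3 = 256.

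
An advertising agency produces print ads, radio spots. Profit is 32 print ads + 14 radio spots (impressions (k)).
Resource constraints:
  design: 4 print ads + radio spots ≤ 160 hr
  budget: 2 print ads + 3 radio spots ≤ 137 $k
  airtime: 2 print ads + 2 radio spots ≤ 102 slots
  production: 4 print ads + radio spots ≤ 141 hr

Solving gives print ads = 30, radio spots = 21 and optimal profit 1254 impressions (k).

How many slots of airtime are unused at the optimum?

airtime used = 2·30 + 2·21 = 102; slack = 102 − 102 = 0.

0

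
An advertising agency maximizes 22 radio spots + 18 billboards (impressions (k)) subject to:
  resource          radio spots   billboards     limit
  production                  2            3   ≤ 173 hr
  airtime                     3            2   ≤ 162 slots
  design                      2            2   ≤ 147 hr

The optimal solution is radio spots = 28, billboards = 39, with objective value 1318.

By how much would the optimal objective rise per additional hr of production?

Binding: production and airtime. Non-binding: design (13 unused).
Slack constraints have shadow price 0 (complementary slackness).
From A_Bᵀ y = c: 2·y_production + 3·y_airtime = 22; 3·y_production + 2·y_airtime = 18.
Solving: y_production = 2, y_airtime = 6.
Shadow price of production = 2.

2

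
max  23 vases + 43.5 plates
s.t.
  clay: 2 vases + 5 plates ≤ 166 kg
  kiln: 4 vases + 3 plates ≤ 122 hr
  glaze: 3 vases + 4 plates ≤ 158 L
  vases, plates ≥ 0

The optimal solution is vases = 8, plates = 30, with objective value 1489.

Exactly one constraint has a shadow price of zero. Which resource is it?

glaze

clay: 166/166 (binding)
kiln: 122/122 (binding)
glaze: 144/158 (slack 14)
By complementary slackness, a constraint with positive slack has shadow price 0 → glaze.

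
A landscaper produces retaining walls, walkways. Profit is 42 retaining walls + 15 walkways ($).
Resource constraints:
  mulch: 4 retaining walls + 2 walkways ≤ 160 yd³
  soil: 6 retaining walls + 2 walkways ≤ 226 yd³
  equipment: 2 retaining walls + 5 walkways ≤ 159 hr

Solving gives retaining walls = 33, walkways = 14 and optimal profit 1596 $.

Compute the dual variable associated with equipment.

0

Check each constraint at x*: mulch 160/160 (tight); soil 226/226 (tight); equipment 136/159 (slack 23).
Since equipment is not tight, its dual is 0.
From A_Bᵀ y = c: 4·y_mulch + 6·y_soil = 42; 2·y_mulch + 2·y_soil = 15.
→ y_mulch = 1.5 and y_soil = 6.
Shadow price of equipment = 0.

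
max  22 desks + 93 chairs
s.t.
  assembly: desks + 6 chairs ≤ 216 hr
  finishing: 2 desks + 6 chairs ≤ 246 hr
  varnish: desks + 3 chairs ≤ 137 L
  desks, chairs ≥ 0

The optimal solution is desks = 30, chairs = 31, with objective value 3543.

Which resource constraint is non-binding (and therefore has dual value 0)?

varnish

assembly: 216/216 (binding)
finishing: 246/246 (binding)
varnish: 123/137 (slack 14)
By complementary slackness, a constraint with positive slack has shadow price 0 → varnish.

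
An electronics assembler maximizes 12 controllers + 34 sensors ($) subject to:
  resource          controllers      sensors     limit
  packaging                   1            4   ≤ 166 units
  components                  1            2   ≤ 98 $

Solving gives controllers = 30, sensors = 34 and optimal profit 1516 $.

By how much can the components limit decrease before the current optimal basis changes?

15

Binding constraints: packaging, components. The basis is B = [[1,4],[1,2]] with det -2.
Per unit decrease in components, x* moves by d = (-2, 0.5).
The basis stays optimal until controllers reaches 0; allowable decrease = 15 $.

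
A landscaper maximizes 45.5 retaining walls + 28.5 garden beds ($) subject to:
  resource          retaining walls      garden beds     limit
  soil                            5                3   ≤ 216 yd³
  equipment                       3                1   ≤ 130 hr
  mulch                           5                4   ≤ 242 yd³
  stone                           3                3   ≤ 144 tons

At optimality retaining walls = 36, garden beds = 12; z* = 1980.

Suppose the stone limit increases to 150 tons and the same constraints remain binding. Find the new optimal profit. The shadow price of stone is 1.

Δb = 6, so new z* = 1980 + (1)·(6) = 1980 + 6 = 1986.

1986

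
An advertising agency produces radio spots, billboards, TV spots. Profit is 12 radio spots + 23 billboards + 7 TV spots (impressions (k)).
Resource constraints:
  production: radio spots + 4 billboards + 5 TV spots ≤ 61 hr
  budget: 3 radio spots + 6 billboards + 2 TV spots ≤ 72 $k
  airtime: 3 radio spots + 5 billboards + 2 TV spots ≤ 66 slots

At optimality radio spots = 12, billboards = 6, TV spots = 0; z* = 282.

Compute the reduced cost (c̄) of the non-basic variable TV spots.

-1

Check each constraint at x*: production 36/61 (slack 25); budget 72/72 (tight); airtime 66/66 (tight).
By complementary slackness, y = 0 for the non-binding constraint.
Dual feasibility on the basic columns requires 3·y_budget + 3·y_airtime = 12, 6·y_budget + 5·y_airtime = 23.
This yields shadow prices y_budget = 3, y_airtime = 1.
Reduced cost of TV spots: c₃ − yᵀa₃ = 7 − (3·2 + 1·2) = 7 − 8 = -1.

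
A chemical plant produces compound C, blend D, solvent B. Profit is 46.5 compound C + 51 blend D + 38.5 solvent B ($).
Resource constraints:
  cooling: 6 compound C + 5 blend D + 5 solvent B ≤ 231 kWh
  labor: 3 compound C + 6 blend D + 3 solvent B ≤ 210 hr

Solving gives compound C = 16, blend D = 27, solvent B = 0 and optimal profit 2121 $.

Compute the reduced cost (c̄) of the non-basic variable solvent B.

-2

At the optimum: cooling uses 231 of 231 (binding); labor uses 210 of 210 (binding).
Dual feasibility on the basic columns requires 6·y_cooling + 3·y_labor = 46.5, 5·y_cooling + 6·y_labor = 51.
This yields shadow prices y_cooling = 6, y_labor = 3.5.
Reduced cost of solvent B: c₃ − yᵀa₃ = 38.5 − (6·5 + 3.5·3) = 38.5 − 40.5 = -2.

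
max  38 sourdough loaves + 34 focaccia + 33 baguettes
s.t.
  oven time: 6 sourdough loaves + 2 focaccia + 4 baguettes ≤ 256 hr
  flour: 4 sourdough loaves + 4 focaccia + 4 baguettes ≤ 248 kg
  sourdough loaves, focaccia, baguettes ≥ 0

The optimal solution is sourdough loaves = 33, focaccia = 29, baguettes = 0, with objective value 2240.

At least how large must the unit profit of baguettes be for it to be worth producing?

36

At the optimum: oven time uses 256 of 256 (binding); flour uses 248 of 248 (binding).
The binding rows give the dual system: 6·y_oven time + 4·y_flour = 38 and 2·y_oven time + 4·y_flour = 34.
→ y_oven time = 1 and y_flour = 8.
baguettes enters the basis when its profit ≥ yᵀa₃ = 1·4 + 8·4 = 36.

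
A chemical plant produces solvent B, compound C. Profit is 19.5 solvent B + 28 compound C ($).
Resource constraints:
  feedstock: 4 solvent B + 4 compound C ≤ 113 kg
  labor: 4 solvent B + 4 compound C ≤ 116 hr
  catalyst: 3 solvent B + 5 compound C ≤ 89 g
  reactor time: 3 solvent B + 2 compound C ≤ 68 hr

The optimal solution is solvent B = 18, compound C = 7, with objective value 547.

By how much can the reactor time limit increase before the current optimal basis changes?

Binding constraints: catalyst, reactor time. The basis is B = [[3,5],[3,2]] with det -9.
Per unit increase in reactor time, x* moves by d = (0.5556, -0.3333).
The basis stays optimal until feedstock becomes binding; allowable increase = 14.625 hr.

14.625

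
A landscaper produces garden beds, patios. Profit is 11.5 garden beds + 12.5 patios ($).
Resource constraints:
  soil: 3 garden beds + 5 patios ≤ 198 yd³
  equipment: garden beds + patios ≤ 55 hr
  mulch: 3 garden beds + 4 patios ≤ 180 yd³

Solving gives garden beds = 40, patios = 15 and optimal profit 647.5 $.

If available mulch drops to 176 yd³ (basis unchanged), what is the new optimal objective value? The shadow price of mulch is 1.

Δb = -4, so new z* = 647.5 + (1)·(-4) = 647.5 − 4 = 643.5.

643.5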